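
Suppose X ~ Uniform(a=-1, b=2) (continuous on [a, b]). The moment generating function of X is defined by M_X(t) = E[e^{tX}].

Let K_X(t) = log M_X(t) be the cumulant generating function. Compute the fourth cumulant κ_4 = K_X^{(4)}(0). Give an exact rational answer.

M_X(t) = (e^(2*t) - e^(-t))/(3*t)
K_X(t) = log M_X(t) = -log(t) + log(e^(2*t) - e^(-t)) - log(3)

κ_4 = K^(4)(0) = -27/40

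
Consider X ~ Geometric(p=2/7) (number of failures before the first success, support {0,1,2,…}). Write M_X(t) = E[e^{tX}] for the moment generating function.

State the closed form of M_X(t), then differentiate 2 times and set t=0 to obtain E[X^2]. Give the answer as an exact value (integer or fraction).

E[X^2] = D^2[M](0) = 15

M_X(t) = 2/(7*(1 - 5*e^(t)/7))
D^2[M](t) = (-50*e^(2*t) - 70*e^(t))/(125*e^(3*t) - 525*e^(2*t) + 735*e^(t) - 343)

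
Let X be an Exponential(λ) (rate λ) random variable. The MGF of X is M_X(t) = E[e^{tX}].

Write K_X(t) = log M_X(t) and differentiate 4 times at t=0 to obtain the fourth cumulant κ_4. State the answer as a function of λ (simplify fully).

κ_4 = D^4[K](0) = 6/λ^4

M_X(t) = λ/(λ - t)
K_X(t) = log M_X(t) = log(λ) - log(λ - t)
D^4[K](t) = 6/(λ^4 - 4*λ^3*t + 6*λ^2*t^2 - 4*λ*t^3 + t^4)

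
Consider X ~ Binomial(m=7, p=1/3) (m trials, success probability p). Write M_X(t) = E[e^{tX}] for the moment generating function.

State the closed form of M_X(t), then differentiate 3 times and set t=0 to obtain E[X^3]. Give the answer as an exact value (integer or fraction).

M_X(t) = (e^(t)/3 + 2/3)^7
dM/dt = 7*e^(7*t)/2187 + 28*e^(6*t)/729 + 140*e^(5*t)/729 + 1120*e^(4*t)/2187 + 560*e^(3*t)/729 + 448*e^(2*t)/729 + 448*e^(t)/2187
d^2M/dt^2 = 49*e^(7*t)/2187 + 56*e^(6*t)/243 + 700*e^(5*t)/729 + 4480*e^(4*t)/2187 + 560*e^(3*t)/243 + 896*e^(2*t)/729 + 448*e^(t)/2187
d^3M/dt^3 = 343*e^(7*t)/2187 + 112*e^(6*t)/81 + 3500*e^(5*t)/729 + 17920*e^(4*t)/2187 + 560*e^(3*t)/81 + 1792*e^(2*t)/729 + 448*e^(t)/2187

E[X^3] = d^3M/dt^3 |_{t=0} = 217/9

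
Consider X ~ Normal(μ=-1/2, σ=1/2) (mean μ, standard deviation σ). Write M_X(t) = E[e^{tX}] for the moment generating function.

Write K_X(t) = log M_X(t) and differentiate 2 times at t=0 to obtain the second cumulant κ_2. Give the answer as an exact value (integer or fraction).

M_X(t) = e^(t^2/8 - t/2)
K_X(t) = log M_X(t) = t^2/8 - t/2
dK/dt = t/4 - 1/2
d^2K/dt^2 = 1/4

κ_2 = d^2K/dt^2 |_{t=0} = 1/4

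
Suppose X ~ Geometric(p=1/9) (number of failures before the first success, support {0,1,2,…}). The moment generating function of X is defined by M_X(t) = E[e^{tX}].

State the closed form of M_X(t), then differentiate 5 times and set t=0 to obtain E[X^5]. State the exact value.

E[X^5] = M′′′′′(0) = 4993928

M_X(t) = 1/(9*(1 - 8*e^(t)/9))
M′(t) = 8*e^(t)/(64*e^(2*t) - 144*e^(t) + 81)
M′′(t) = (-64*e^(2*t) - 72*e^(t))/(512*e^(3*t) - 1728*e^(2*t) + 1944*e^(t) - 729)
M′′′(t) = (512*e^(3*t) + 2304*e^(2*t) + 648*e^(t))/(4096*e^(4*t) - 18432*e^(3*t) + 31104*e^(2*t) - 23328*e^(t) + 6561)
M′′′′(t) = (-4096*e^(4*t) - 50688*e^(3*t) - 57024*e^(2*t) - 5832*e^(t))/(32768*e^(5*t) - 184320*e^(4*t) + 414720*e^(3*t) - 466560*e^(2*t) + 262440*e^(t) - 59049)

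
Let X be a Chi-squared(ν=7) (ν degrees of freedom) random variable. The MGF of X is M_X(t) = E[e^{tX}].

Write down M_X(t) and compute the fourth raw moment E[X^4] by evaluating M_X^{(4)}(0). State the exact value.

E[X^4] = d^4M/dt^4 |_{t=0} = 9009

M_X(t) = (1 - 2*t)^(-7/2)
dM/dt = 7/(16*t^4*√(1 - 2*t) - 32*t^3*√(1 - 2*t) + 24*t^2*√(1 - 2*t) - 8*t*√(1 - 2*t) + √(1 - 2*t))
d^2M/dt^2 = -63/(32*t^5*√(1 - 2*t) - 80*t^4*√(1 - 2*t) + 80*t^3*√(1 - 2*t) - 40*t^2*√(1 - 2*t) + 10*t*√(1 - 2*t) - √(1 - 2*t))
d^3M/dt^3 = 693/(64*t^6*√(1 - 2*t) - 192*t^5*√(1 - 2*t) + 240*t^4*√(1 - 2*t) - 160*t^3*√(1 - 2*t) + 60*t^2*√(1 - 2*t) - 12*t*√(1 - 2*t) + √(1 - 2*t))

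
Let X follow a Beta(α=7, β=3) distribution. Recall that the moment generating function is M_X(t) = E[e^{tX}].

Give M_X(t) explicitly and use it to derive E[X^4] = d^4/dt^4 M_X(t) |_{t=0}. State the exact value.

E[X^4] = M′′′′(0) = 42/143

M_X(t) = ₁F₁(7; 10; t)
M′(t) = 7*₁F₁(8; 11; t)/10
M′′(t) = 28*₁F₁(9; 12; t)/55
M′′′(t) = 21*₁F₁(10; 13; t)/55
M′′′′(t) = 42*₁F₁(11; 14; t)/143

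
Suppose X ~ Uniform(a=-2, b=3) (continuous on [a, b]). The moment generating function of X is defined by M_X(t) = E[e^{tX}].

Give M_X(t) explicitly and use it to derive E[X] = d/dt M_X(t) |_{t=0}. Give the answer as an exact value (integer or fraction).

E[X] = D[M](0) = 1/2

M_X(t) = (e^(3*t) - e^(-2*t))/(5*t)
D[M](t) = (3*t*e^(5*t) + 2*t - e^(5*t) + 1)*e^(-2*t)/(5*t^2)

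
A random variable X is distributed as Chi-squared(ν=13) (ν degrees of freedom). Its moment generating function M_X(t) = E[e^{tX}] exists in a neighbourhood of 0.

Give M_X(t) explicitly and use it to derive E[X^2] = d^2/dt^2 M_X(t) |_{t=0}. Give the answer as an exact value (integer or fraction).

M_X(t) = (1 - 2*t)^(-13/2)

E[X^2] = D^2[M](0) = 195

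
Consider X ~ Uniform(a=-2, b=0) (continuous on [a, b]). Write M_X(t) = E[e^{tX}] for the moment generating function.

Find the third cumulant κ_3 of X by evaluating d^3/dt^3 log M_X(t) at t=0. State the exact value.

M_X(t) = (1 - e^(-2*t))/(2*t)
K_X(t) = log M_X(t) = -log(t) + log(1 - e^(-2*t)) - log(2)
K^(3)(t) = (8*t^3*e^(4*t) + 8*t^3*e^(2*t) - 2*e^(6*t) + 6*e^(4*t) - 6*e^(2*t) + 2)/(t^3*e^(6*t) - 3*t^3*e^(4*t) + 3*t^3*e^(2*t) - t^3)

κ_3 = K^(3)(0) = 0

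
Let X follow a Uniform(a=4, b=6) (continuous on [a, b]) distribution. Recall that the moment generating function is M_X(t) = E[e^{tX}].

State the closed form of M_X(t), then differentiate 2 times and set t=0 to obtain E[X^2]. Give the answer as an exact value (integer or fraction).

M_X(t) = (e^(6*t) - e^(4*t))/(2*t)
dM/dt = (6*t*e^(6*t) - 4*t*e^(4*t) - e^(6*t) + e^(4*t))/(2*t^2)
d^2M/dt^2 = (18*t^2*e^(6*t) - 8*t^2*e^(4*t) - 6*t*e^(6*t) + 4*t*e^(4*t) + e^(6*t) - e^(4*t))/t^3

E[X^2] = d^2M/dt^2 |_{t=0} = 76/3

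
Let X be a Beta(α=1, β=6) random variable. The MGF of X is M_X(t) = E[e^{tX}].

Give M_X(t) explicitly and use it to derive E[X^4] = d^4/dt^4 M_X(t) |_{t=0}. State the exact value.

E[X^4] = D^4[M](0) = 1/210

M_X(t) = ₁F₁(1; 7; t)
D^4[M](t) = ₁F₁(5; 11; t)/210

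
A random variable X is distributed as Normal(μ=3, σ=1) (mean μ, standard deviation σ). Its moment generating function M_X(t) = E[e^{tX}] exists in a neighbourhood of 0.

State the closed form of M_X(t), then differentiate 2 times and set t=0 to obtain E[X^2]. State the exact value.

E[X^2] = D^2[M](0) = 10

M_X(t) = e^(t^2/2 + 3*t)
D^2[M](t) = t^2*e^(3*t)*e^(t^2/2) + 6*t*e^(3*t)*e^(t^2/2) + 10*e^(3*t)*e^(t^2/2)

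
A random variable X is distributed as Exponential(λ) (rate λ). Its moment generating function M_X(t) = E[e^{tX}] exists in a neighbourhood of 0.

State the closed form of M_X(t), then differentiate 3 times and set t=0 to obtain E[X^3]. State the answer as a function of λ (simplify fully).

M_X(t) = λ/(λ - t)
M^(3)(t) = 6*λ/(λ^4 - 4*λ^3*t + 6*λ^2*t^2 - 4*λ*t^3 + t^4)

E[X^3] = M^(3)(0) = 6/λ^3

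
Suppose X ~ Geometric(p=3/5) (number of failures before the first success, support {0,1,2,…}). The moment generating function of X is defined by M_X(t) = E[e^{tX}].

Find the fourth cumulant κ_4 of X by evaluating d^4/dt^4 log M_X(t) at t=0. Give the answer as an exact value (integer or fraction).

κ_4 = d^4K/dt^4 |_{t=0} = 230/27

M_X(t) = 3/(5*(1 - 2*e^(t)/5))
K_X(t) = log M_X(t) = -log(1 - 2*e^(t)/5) - log(5) + log(3)
dK/dt = -2*e^(t)/(2*e^(t) - 5)
d^2K/dt^2 = 10*e^(t)/(4*e^(2*t) - 20*e^(t) + 25)
d^3K/dt^3 = (-20*e^(2*t) - 50*e^(t))/(8*e^(3*t) - 60*e^(2*t) + 150*e^(t) - 125)
d^4K/dt^4 = (40*e^(3*t) + 400*e^(2*t) + 250*e^(t))/(16*e^(4*t) - 160*e^(3*t) + 600*e^(2*t) - 1000*e^(t) + 625)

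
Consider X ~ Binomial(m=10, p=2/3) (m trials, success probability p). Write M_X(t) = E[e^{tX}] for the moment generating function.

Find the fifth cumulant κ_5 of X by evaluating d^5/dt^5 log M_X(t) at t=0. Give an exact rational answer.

κ_5 = D^5[K](0) = 100/81

M_X(t) = (2*e^(t)/3 + 1/3)^10
K_X(t) = log M_X(t) = 10*log(2*e^(t)/3 + 1/3)
D^5[K](t) = (-160*e^(4*t) + 880*e^(3*t) - 440*e^(2*t) + 20*e^(t))/(32*e^(5*t) + 80*e^(4*t) + 80*e^(3*t) + 40*e^(2*t) + 10*e^(t) + 1)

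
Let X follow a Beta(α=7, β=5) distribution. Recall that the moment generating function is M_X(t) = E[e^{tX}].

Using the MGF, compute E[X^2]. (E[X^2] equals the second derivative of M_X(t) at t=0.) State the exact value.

E[X^2] = d^2M/dt^2 |_{t=0} = 14/39

M_X(t) = ₁F₁(7; 12; t)
dM/dt = 7*₁F₁(8; 13; t)/12
d^2M/dt^2 = 14*₁F₁(9; 14; t)/39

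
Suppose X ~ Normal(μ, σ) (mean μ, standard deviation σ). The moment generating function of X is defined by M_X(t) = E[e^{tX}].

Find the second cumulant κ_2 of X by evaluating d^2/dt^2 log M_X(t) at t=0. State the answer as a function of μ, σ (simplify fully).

κ_2 = K′′(0) = σ^2

M_X(t) = e^(μ*t + σ^2*t^2/2)
K_X(t) = log M_X(t) = μ*t + σ^2*t^2/2
K′(t) = μ + σ^2*t
K′′(t) = σ^2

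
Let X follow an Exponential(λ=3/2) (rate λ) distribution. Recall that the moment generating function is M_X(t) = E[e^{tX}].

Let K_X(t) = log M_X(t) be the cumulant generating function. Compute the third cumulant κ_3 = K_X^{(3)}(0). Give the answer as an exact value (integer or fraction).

κ_3 = d^3K/dt^3 |_{t=0} = 16/27

M_X(t) = 3/(2*(3/2 - t))
K_X(t) = log M_X(t) = -log(3/2 - t) - log(2) + log(3)
dK/dt = -2/(2*t - 3)
d^2K/dt^2 = 4/(4*t^2 - 12*t + 9)
d^3K/dt^3 = -16/(8*t^3 - 36*t^2 + 54*t - 27)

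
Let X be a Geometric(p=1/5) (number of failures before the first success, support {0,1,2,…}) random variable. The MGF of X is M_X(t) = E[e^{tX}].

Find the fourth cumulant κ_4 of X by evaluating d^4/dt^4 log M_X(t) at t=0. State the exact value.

M_X(t) = 1/(5*(1 - 4*e^(t)/5))
K_X(t) = log M_X(t) = -log(1 - 4*e^(t)/5) - log(5)
D^4[K](t) = (320*e^(3*t) + 1600*e^(2*t) + 500*e^(t))/(256*e^(4*t) - 1280*e^(3*t) + 2400*e^(2*t) - 2000*e^(t) + 625)

κ_4 = D^4[K](0) = 2420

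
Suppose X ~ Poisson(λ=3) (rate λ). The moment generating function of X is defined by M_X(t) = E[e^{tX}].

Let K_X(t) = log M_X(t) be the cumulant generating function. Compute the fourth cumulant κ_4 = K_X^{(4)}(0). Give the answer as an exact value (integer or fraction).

κ_4 = d^4K/dt^4 |_{t=0} = 3

M_X(t) = e^(3*e^(t) - 3)
K_X(t) = log M_X(t) = 3*e^(t) - 3
dK/dt = 3*e^(t)
d^2K/dt^2 = 3*e^(t)
d^3K/dt^3 = 3*e^(t)
d^4K/dt^4 = 3*e^(t)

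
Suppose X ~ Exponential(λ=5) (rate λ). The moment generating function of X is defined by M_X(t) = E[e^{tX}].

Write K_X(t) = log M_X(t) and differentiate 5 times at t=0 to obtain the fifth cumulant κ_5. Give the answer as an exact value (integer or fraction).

M_X(t) = 5/(5 - t)
K_X(t) = log M_X(t) = -log(5 - t) + log(5)
dK/dt = -1/(t - 5)
d^2K/dt^2 = 1/(t^2 - 10*t + 25)
d^3K/dt^3 = -2/(t^3 - 15*t^2 + 75*t - 125)
d^4K/dt^4 = 6/(t^4 - 20*t^3 + 150*t^2 - 500*t + 625)
d^5K/dt^5 = -24/(t^5 - 25*t^4 + 250*t^3 - 1250*t^2 + 3125*t - 3125)

κ_5 = d^5K/dt^5 |_{t=0} = 24/3125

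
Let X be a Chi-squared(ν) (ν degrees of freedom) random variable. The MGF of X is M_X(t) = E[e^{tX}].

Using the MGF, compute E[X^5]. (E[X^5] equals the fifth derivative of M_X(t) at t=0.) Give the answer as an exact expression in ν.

E[X^5] = D^5[M](0) = ν*(ν^4 + 20*ν^3 + 140*ν^2 + 400*ν + 384)

M_X(t) = (1 - 2*t)^(-ν/2)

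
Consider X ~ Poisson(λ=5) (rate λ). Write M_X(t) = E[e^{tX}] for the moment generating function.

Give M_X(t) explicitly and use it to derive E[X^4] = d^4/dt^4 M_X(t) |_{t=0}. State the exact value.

M_X(t) = e^(5*e^(t) - 5)
dM/dt = 5*e^(-5)*e^(t)*e^(5*e^(t))
d^2M/dt^2 = (25*e^(2*t)*e^(5*e^(t)) + 5*e^(t)*e^(5*e^(t)))*e^(-5)
d^3M/dt^3 = (125*e^(3*t)*e^(5*e^(t)) + 75*e^(2*t)*e^(5*e^(t)) + 5*e^(t)*e^(5*e^(t)))*e^(-5)
d^4M/dt^4 = (625*e^(4*t)*e^(5*e^(t)) + 750*e^(3*t)*e^(5*e^(t)) + 175*e^(2*t)*e^(5*e^(t)) + 5*e^(t)*e^(5*e^(t)))*e^(-5)

E[X^4] = d^4M/dt^4 |_{t=0} = 1555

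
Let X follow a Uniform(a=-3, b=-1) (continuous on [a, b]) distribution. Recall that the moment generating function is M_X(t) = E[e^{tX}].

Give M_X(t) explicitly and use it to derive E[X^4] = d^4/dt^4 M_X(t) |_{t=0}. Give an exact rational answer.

E[X^4] = M′′′′(0) = 121/5

M_X(t) = (e^(-t) - e^(-3*t))/(2*t)
M′(t) = (-t*e^(2*t) + 3*t - e^(2*t) + 1)*e^(-3*t)/(2*t^2)
M′′(t) = (t^2*e^(2*t) - 9*t^2 + 2*t*e^(2*t) - 6*t + 2*e^(2*t) - 2)*e^(-3*t)/(2*t^3)
M′′′(t) = (-t^3*e^(2*t) + 27*t^3 - 3*t^2*e^(2*t) + 27*t^2 - 6*t*e^(2*t) + 18*t - 6*e^(2*t) + 6)*e^(-3*t)/(2*t^4)
M′′′′(t) = (t^4*e^(2*t) - 81*t^4 + 4*t^3*e^(2*t) - 108*t^3 + 12*t^2*e^(2*t) - 108*t^2 + 24*t*e^(2*t) - 72*t + 24*e^(2*t) - 24)*e^(-3*t)/(2*t^5)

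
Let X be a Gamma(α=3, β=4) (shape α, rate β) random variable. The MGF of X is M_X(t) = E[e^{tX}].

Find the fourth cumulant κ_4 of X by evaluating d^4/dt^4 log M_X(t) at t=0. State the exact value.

M_X(t) = 64/(4 - t)^3
K_X(t) = log M_X(t) = -3*log(4 - t) + 6*log(2)
dK/dt = -3/(t - 4)
d^2K/dt^2 = 3/(t^2 - 8*t + 16)
d^3K/dt^3 = -6/(t^3 - 12*t^2 + 48*t - 64)
d^4K/dt^4 = 18/(t^4 - 16*t^3 + 96*t^2 - 256*t + 256)

κ_4 = d^4K/dt^4 |_{t=0} = 9/128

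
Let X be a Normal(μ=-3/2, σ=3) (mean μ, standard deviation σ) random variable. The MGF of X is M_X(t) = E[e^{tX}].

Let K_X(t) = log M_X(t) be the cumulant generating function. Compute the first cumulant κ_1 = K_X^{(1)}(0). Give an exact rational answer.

M_X(t) = e^(9*t^2/2 - 3*t/2)
K_X(t) = log M_X(t) = 9*t^2/2 - 3*t/2
K^(1)(t) = 9*t - 3/2

κ_1 = K^(1)(0) = -3/2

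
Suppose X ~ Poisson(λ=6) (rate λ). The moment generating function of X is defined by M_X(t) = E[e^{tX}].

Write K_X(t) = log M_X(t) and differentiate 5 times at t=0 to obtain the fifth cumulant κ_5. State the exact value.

M_X(t) = e^(6*e^(t) - 6)
K_X(t) = log M_X(t) = 6*e^(t) - 6
dK/dt = 6*e^(t)
d^2K/dt^2 = 6*e^(t)
d^3K/dt^3 = 6*e^(t)
d^4K/dt^4 = 6*e^(t)
d^5K/dt^5 = 6*e^(t)

κ_5 = d^5K/dt^5 |_{t=0} = 6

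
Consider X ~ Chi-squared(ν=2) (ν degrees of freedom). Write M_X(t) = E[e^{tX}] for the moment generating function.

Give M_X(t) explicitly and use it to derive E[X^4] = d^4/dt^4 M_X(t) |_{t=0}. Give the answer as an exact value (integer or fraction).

E[X^4] = D^4[M](0) = 384

M_X(t) = 1/(1 - 2*t)
D^4[M](t) = -384/(32*t^5 - 80*t^4 + 80*t^3 - 40*t^2 + 10*t - 1)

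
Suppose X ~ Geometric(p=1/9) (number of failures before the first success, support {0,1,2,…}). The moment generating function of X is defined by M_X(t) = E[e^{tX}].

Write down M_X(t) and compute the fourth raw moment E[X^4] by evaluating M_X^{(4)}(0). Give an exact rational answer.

E[X^4] = M^(4)(0) = 117640

M_X(t) = 1/(9*(1 - 8*e^(t)/9))
M^(4)(t) = (-4096*e^(4*t) - 50688*e^(3*t) - 57024*e^(2*t) - 5832*e^(t))/(32768*e^(5*t) - 184320*e^(4*t) + 414720*e^(3*t) - 466560*e^(2*t) + 262440*e^(t) - 59049)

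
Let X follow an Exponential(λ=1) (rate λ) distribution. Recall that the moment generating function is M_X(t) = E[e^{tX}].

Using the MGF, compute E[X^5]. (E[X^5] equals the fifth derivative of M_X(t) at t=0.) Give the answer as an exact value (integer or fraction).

M_X(t) = 1/(1 - t)
M′(t) = 1/(t^2 - 2*t + 1)
M′′(t) = -2/(t^3 - 3*t^2 + 3*t - 1)
M′′′(t) = 6/(t^4 - 4*t^3 + 6*t^2 - 4*t + 1)
M′′′′(t) = -24/(t^5 - 5*t^4 + 10*t^3 - 10*t^2 + 5*t - 1)
M′′′′′(t) = 120/(t^6 - 6*t^5 + 15*t^4 - 20*t^3 + 15*t^2 - 6*t + 1)

E[X^5] = M′′′′′(0) = 120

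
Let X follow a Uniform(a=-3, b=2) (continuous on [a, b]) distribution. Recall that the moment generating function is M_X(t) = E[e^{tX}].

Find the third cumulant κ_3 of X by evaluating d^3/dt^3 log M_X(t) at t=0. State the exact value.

κ_3 = K^(3)(0) = 0

M_X(t) = (e^(2*t) - e^(-3*t))/(5*t)
K_X(t) = log M_X(t) = -log(t) + log(e^(2*t) - e^(-3*t)) - log(5)
K^(3)(t) = (125*t^3*e^(10*t) + 125*t^3*e^(5*t) - 2*e^(15*t) + 6*e^(10*t) - 6*e^(5*t) + 2)/(t^3*e^(15*t) - 3*t^3*e^(10*t) + 3*t^3*e^(5*t) - t^3)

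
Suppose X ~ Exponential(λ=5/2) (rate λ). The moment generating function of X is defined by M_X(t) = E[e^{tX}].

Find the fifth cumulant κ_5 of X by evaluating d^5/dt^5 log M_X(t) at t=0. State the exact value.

κ_5 = D^5[K](0) = 768/3125

M_X(t) = 5/(2*(5/2 - t))
K_X(t) = log M_X(t) = -log(5/2 - t) - log(2) + log(5)
D^5[K](t) = -768/(32*t^5 - 400*t^4 + 2000*t^3 - 5000*t^2 + 6250*t - 3125)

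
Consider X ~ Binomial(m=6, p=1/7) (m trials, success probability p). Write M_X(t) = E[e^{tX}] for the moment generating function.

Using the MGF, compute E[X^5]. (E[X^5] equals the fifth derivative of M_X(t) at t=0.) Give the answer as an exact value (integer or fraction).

M_X(t) = (e^(t)/7 + 6/7)^6
M^(5)(t) = 7776*e^(6*t)/117649 + 112500*e^(5*t)/117649 + 552960*e^(4*t)/117649 + 1049760*e^(3*t)/117649 + 622080*e^(2*t)/117649 + 46656*e^(t)/117649

E[X^5] = M^(5)(0) = 341676/16807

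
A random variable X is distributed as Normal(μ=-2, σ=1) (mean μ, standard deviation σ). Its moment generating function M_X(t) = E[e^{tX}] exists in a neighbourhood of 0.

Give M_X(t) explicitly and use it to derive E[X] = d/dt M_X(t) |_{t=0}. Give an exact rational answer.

M_X(t) = e^(t^2/2 - 2*t)
D[M](t) = t*e^(-2*t)*e^(t^2/2) - 2*e^(-2*t)*e^(t^2/2)

E[X] = D[M](0) = -2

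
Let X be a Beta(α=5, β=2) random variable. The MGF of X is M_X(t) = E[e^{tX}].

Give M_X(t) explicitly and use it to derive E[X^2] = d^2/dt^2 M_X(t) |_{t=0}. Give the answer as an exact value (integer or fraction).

E[X^2] = M^(2)(0) = 15/28

M_X(t) = ₁F₁(5; 7; t)
M^(2)(t) = 15*₁F₁(7; 9; t)/28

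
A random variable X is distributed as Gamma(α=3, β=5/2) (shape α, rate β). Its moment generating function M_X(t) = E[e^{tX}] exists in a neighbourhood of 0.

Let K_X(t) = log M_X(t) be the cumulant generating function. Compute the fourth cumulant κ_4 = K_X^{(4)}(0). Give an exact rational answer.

κ_4 = K′′′′(0) = 288/625

M_X(t) = 125/(8*(5/2 - t)^3)
K_X(t) = log M_X(t) = -3*log(5/2 - t) - 3*log(2) + 3*log(5)
K′(t) = -6/(2*t - 5)
K′′(t) = 12/(4*t^2 - 20*t + 25)
K′′′(t) = -48/(8*t^3 - 60*t^2 + 150*t - 125)
K′′′′(t) = 288/(16*t^4 - 160*t^3 + 600*t^2 - 1000*t + 625)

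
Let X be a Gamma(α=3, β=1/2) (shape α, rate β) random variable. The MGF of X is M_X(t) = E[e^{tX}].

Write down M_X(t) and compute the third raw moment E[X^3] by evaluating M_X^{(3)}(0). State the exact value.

E[X^3] = M^(3)(0) = 480

M_X(t) = 1/(8*(1/2 - t)^3)
M^(3)(t) = 480/(64*t^6 - 192*t^5 + 240*t^4 - 160*t^3 + 60*t^2 - 12*t + 1)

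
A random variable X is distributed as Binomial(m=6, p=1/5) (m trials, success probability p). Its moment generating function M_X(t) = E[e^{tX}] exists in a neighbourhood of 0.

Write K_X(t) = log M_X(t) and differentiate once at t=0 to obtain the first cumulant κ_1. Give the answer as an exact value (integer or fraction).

κ_1 = dK/dt |_{t=0} = 6/5

M_X(t) = (e^(t)/5 + 4/5)^6
K_X(t) = log M_X(t) = 6*log(e^(t)/5 + 4/5)
dK/dt = 6*e^(t)/(e^(t) + 4)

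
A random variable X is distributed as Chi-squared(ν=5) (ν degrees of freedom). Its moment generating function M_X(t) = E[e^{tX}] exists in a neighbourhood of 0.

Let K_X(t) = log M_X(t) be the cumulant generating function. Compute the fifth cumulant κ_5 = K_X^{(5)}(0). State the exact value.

κ_5 = d^5K/dt^5 |_{t=0} = 1920

M_X(t) = (1 - 2*t)^(-5/2)
K_X(t) = log M_X(t) = -5*log(1 - 2*t)/2
dK/dt = -5/(2*t - 1)
d^2K/dt^2 = 10/(4*t^2 - 4*t + 1)
d^3K/dt^3 = -40/(8*t^3 - 12*t^2 + 6*t - 1)
d^4K/dt^4 = 240/(16*t^4 - 32*t^3 + 24*t^2 - 8*t + 1)
d^5K/dt^5 = -1920/(32*t^5 - 80*t^4 + 80*t^3 - 40*t^2 + 10*t - 1)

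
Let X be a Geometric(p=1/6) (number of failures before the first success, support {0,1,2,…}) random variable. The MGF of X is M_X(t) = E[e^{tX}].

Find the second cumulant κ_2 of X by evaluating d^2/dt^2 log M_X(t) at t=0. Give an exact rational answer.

κ_2 = d^2K/dt^2 |_{t=0} = 30

M_X(t) = 1/(6*(1 - 5*e^(t)/6))
K_X(t) = log M_X(t) = -log(1 - 5*e^(t)/6) - log(6)
dK/dt = -5*e^(t)/(5*e^(t) - 6)
d^2K/dt^2 = 30*e^(t)/(25*e^(2*t) - 60*e^(t) + 36)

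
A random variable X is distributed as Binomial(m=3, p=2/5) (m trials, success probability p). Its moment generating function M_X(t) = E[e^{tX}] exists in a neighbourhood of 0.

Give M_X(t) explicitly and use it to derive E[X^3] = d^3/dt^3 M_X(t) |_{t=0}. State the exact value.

E[X^3] = M^(3)(0) = 558/125

M_X(t) = (2*e^(t)/5 + 3/5)^3
M^(3)(t) = 216*e^(3*t)/125 + 288*e^(2*t)/125 + 54*e^(t)/125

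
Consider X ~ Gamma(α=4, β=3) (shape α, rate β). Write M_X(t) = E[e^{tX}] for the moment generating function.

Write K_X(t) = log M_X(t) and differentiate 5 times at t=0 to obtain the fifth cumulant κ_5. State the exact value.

M_X(t) = 81/(3 - t)^4
K_X(t) = log M_X(t) = -4*log(3 - t) + 4*log(3)
D^5[K](t) = -96/(t^5 - 15*t^4 + 90*t^3 - 270*t^2 + 405*t - 243)

κ_5 = D^5[K](0) = 32/81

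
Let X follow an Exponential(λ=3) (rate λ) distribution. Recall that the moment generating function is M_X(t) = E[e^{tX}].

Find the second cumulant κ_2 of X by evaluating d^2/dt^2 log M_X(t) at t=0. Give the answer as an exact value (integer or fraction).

M_X(t) = 3/(3 - t)
K_X(t) = log M_X(t) = -log(3 - t) + log(3)
D^2[K](t) = 1/(t^2 - 6*t + 9)

κ_2 = D^2[K](0) = 1/9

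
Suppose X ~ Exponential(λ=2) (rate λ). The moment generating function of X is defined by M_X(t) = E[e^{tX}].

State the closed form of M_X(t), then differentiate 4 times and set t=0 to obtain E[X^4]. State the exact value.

E[X^4] = M^(4)(0) = 3/2

M_X(t) = 2/(2 - t)
M^(4)(t) = -48/(t^5 - 10*t^4 + 40*t^3 - 80*t^2 + 80*t - 32)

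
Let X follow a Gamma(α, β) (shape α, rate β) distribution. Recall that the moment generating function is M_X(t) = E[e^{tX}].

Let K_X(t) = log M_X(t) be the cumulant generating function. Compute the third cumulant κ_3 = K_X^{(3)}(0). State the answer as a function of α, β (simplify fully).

M_X(t) = (β/(β - t))^α
K_X(t) = log M_X(t) = α*(log(β) - log(β - t))
K^(3)(t) = -2*α/(-β^3 + 3*β^2*t - 3*β*t^2 + t^3)

κ_3 = K^(3)(0) = 2*α/β^3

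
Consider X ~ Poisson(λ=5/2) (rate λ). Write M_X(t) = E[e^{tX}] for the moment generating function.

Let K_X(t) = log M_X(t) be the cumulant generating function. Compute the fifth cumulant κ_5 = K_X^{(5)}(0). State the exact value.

κ_5 = d^5K/dt^5 |_{t=0} = 5/2

M_X(t) = e^(5*e^(t)/2 - 5/2)
K_X(t) = log M_X(t) = 5*e^(t)/2 - 5/2
dK/dt = 5*e^(t)/2
d^2K/dt^2 = 5*e^(t)/2
d^3K/dt^3 = 5*e^(t)/2
d^4K/dt^4 = 5*e^(t)/2
d^5K/dt^5 = 5*e^(t)/2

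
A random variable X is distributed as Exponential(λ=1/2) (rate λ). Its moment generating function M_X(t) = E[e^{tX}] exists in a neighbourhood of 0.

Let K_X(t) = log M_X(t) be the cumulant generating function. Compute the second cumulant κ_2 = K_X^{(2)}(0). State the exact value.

M_X(t) = 1/(2*(1/2 - t))
K_X(t) = log M_X(t) = -log(1/2 - t) - log(2)
K′(t) = -2/(2*t - 1)
K′′(t) = 4/(4*t^2 - 4*t + 1)

κ_2 = K′′(0) = 4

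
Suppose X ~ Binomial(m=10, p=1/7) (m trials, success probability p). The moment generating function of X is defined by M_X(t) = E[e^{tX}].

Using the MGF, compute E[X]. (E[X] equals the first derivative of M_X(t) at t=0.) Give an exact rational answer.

M_X(t) = (e^(t)/7 + 6/7)^10

E[X] = D[M](0) = 10/7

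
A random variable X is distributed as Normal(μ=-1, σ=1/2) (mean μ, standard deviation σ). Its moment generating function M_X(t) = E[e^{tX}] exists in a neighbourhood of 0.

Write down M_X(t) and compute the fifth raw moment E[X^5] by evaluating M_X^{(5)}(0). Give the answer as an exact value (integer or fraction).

E[X^5] = d^5M/dt^5 |_{t=0} = -71/16

M_X(t) = e^(t^2/8 - t)
dM/dt = t*e^(-t)*e^(t^2/8)/4 - e^(-t)*e^(t^2/8)
d^2M/dt^2 = (t^2*e^(t^2/8) - 8*t*e^(t^2/8) + 20*e^(t^2/8))*e^(-t)/16
d^3M/dt^3 = (t^3*e^(t^2/8) - 12*t^2*e^(t^2/8) + 60*t*e^(t^2/8) - 112*e^(t^2/8))*e^(-t)/64
d^4M/dt^4 = (t^4*e^(t^2/8) - 16*t^3*e^(t^2/8) + 120*t^2*e^(t^2/8) - 448*t*e^(t^2/8) + 688*e^(t^2/8))*e^(-t)/256
d^5M/dt^5 = (t^5*e^(t^2/8) - 20*t^4*e^(t^2/8) + 200*t^3*e^(t^2/8) - 1120*t^2*e^(t^2/8) + 3440*t*e^(t^2/8) - 4544*e^(t^2/8))*e^(-t)/1024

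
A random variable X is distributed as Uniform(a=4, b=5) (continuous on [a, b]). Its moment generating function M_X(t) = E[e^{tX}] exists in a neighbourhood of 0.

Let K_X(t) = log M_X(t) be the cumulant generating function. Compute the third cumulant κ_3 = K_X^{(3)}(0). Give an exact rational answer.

κ_3 = K^(3)(0) = 0

M_X(t) = (e^(5*t) - e^(4*t))/t
K_X(t) = log M_X(t) = -log(t) + log(e^(5*t) - e^(4*t))
K^(3)(t) = (t^3*e^(2*t) + t^3*e^(t) - 2*e^(3*t) + 6*e^(2*t) - 6*e^(t) + 2)/(t^3*e^(3*t) - 3*t^3*e^(2*t) + 3*t^3*e^(t) - t^3)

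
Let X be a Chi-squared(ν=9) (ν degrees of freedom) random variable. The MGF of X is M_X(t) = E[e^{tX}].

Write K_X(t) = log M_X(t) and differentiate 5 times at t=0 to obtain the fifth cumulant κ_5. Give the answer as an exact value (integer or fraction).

κ_5 = K^(5)(0) = 3456

M_X(t) = (1 - 2*t)^(-9/2)
K_X(t) = log M_X(t) = -9*log(1 - 2*t)/2
K^(5)(t) = -3456/(32*t^5 - 80*t^4 + 80*t^3 - 40*t^2 + 10*t - 1)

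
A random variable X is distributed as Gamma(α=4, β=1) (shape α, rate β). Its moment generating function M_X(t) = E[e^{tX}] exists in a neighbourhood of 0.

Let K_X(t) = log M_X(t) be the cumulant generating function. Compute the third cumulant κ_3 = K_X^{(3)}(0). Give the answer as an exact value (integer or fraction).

κ_3 = D^3[K](0) = 8

M_X(t) = (1 - t)^(-4)
K_X(t) = log M_X(t) = -4*log(1 - t)
D^3[K](t) = -8/(t^3 - 3*t^2 + 3*t - 1)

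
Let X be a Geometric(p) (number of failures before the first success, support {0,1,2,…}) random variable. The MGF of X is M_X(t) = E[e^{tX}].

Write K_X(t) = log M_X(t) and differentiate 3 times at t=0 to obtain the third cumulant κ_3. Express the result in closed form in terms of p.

κ_3 = K′′′(0) = (p^2 - 3*p + 2)/p^3

M_X(t) = p/(-(1 - p)*e^(t) + 1)
K_X(t) = log M_X(t) = log(p) - log(-(1 - p)*e^(t) + 1)
K′(t) = (-p*e^(t) + e^(t))/(p*e^(t) - e^(t) + 1)
K′′(t) = (-p*e^(t) + e^(t))/(p^2*e^(2*t) - 2*p*e^(2*t) + 2*p*e^(t) + e^(2*t) - 2*e^(t) + 1)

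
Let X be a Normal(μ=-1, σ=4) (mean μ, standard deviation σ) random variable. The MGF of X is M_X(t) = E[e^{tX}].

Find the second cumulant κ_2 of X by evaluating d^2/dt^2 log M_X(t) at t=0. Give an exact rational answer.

M_X(t) = e^(8*t^2 - t)
K_X(t) = log M_X(t) = 8*t^2 - t
K^(2)(t) = 16

κ_2 = K^(2)(0) = 16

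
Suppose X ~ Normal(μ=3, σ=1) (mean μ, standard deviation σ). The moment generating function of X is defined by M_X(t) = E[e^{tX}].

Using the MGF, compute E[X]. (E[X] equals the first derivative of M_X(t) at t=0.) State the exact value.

M_X(t) = e^(t^2/2 + 3*t)
M′(t) = t*e^(3*t)*e^(t^2/2) + 3*e^(3*t)*e^(t^2/2)

E[X] = M′(0) = 3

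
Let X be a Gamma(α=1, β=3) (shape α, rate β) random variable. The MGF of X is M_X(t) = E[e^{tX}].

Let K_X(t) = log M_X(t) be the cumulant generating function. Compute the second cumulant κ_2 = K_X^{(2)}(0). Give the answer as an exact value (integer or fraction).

κ_2 = D^2[K](0) = 1/9

M_X(t) = 3/(3 - t)
K_X(t) = log M_X(t) = -log(3 - t) + log(3)
D^2[K](t) = 1/(t^2 - 6*t + 9)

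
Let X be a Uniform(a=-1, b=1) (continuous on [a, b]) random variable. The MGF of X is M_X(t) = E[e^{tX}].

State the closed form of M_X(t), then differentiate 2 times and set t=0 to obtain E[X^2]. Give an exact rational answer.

E[X^2] = M′′(0) = 1/3

M_X(t) = (e^(t) - e^(-t))/(2*t)
M′(t) = (t*e^(2*t) + t - e^(2*t) + 1)*e^(-t)/(2*t^2)
M′′(t) = (t^2*e^(2*t) - t^2 - 2*t*e^(2*t) - 2*t + 2*e^(2*t) - 2)*e^(-t)/(2*t^3)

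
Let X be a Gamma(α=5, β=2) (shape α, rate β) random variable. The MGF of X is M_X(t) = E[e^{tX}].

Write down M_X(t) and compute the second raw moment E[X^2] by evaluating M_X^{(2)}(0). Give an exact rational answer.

M_X(t) = 32/(2 - t)^5
M′(t) = 160/(t^6 - 12*t^5 + 60*t^4 - 160*t^3 + 240*t^2 - 192*t + 64)
M′′(t) = -960/(t^7 - 14*t^6 + 84*t^5 - 280*t^4 + 560*t^3 - 672*t^2 + 448*t - 128)

E[X^2] = M′′(0) = 15/2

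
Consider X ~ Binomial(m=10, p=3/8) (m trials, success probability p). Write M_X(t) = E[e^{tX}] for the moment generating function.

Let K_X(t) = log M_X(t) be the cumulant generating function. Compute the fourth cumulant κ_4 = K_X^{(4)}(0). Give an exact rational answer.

κ_4 = D^4[K](0) = -975/1024

M_X(t) = (3*e^(t)/8 + 5/8)^10
K_X(t) = log M_X(t) = 10*log(3*e^(t)/8 + 5/8)
D^4[K](t) = (1350*e^(3*t) - 9000*e^(2*t) + 3750*e^(t))/(81*e^(4*t) + 540*e^(3*t) + 1350*e^(2*t) + 1500*e^(t) + 625)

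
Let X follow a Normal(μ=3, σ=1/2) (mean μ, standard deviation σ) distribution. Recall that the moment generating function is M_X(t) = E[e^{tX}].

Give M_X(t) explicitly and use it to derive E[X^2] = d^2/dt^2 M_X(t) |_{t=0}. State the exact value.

E[X^2] = D^2[M](0) = 37/4

M_X(t) = e^(t^2/8 + 3*t)
D^2[M](t) = t^2*e^(3*t)*e^(t^2/8)/16 + 3*t*e^(3*t)*e^(t^2/8)/2 + 37*e^(3*t)*e^(t^2/8)/4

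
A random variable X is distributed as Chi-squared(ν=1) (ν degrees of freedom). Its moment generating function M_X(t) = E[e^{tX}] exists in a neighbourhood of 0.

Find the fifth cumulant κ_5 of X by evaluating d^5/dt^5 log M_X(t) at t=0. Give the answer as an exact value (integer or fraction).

M_X(t) = 1/√(1 - 2*t)
K_X(t) = log M_X(t) = -log(1 - 2*t)/2
D^5[K](t) = -384/(32*t^5 - 80*t^4 + 80*t^3 - 40*t^2 + 10*t - 1)

κ_5 = D^5[K](0) = 384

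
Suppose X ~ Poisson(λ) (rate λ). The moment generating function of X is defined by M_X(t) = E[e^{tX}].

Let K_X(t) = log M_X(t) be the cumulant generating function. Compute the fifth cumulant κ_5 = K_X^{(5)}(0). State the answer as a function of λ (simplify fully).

M_X(t) = e^(λ*(e^(t) - 1))
K_X(t) = log M_X(t) = λ*(e^(t) - 1)
K^(5)(t) = λ*e^(t)

κ_5 = K^(5)(0) = λ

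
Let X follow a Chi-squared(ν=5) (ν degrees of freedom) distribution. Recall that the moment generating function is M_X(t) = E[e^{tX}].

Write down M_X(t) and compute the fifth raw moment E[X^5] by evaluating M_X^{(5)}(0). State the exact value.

M_X(t) = (1 - 2*t)^(-5/2)
dM/dt = -5/(8*t^3*√(1 - 2*t) - 12*t^2*√(1 - 2*t) + 6*t*√(1 - 2*t) - √(1 - 2*t))
d^2M/dt^2 = 35/(16*t^4*√(1 - 2*t) - 32*t^3*√(1 - 2*t) + 24*t^2*√(1 - 2*t) - 8*t*√(1 - 2*t) + √(1 - 2*t))
d^3M/dt^3 = -315/(32*t^5*√(1 - 2*t) - 80*t^4*√(1 - 2*t) + 80*t^3*√(1 - 2*t) - 40*t^2*√(1 - 2*t) + 10*t*√(1 - 2*t) - √(1 - 2*t))
d^4M/dt^4 = 3465/(64*t^6*√(1 - 2*t) - 192*t^5*√(1 - 2*t) + 240*t^4*√(1 - 2*t) - 160*t^3*√(1 - 2*t) + 60*t^2*√(1 - 2*t) - 12*t*√(1 - 2*t) + √(1 - 2*t))

E[X^5] = d^5M/dt^5 |_{t=0} = 45045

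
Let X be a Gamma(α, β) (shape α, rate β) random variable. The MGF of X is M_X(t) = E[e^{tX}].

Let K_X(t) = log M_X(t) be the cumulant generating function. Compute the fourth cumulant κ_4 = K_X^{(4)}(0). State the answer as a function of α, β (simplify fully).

κ_4 = d^4K/dt^4 |_{t=0} = 6*α/β^4

M_X(t) = (β/(β - t))^α
K_X(t) = log M_X(t) = α*(log(β) - log(β - t))
dK/dt = -α/(-β + t)
d^2K/dt^2 = α/(β^2 - 2*β*t + t^2)
d^3K/dt^3 = -2*α/(-β^3 + 3*β^2*t - 3*β*t^2 + t^3)
d^4K/dt^4 = 6*α/(β^4 - 4*β^3*t + 6*β^2*t^2 - 4*β*t^3 + t^4)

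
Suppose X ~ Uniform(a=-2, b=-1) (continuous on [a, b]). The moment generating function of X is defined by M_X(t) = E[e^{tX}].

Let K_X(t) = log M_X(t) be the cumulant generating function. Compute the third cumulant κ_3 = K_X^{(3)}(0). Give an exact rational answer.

M_X(t) = (e^(-t) - e^(-2*t))/t
K_X(t) = log M_X(t) = -log(t) + log(e^(-t) - e^(-2*t))
K^(3)(t) = (t^3*e^(2*t) + t^3*e^(t) - 2*e^(3*t) + 6*e^(2*t) - 6*e^(t) + 2)/(t^3*e^(3*t) - 3*t^3*e^(2*t) + 3*t^3*e^(t) - t^3)

κ_3 = K^(3)(0) = 0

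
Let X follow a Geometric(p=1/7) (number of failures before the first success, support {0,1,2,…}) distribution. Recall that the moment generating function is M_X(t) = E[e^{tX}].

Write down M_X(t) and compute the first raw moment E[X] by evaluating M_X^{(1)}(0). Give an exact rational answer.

M_X(t) = 1/(7*(1 - 6*e^(t)/7))
M^(1)(t) = 6*e^(t)/(36*e^(2*t) - 84*e^(t) + 49)

E[X] = M^(1)(0) = 6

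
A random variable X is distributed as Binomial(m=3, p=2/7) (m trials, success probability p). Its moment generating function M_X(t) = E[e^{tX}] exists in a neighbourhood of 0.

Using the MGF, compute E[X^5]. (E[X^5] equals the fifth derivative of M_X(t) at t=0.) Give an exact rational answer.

E[X^5] = D^5[M](0) = 4014/343

M_X(t) = (2*e^(t)/7 + 5/7)^3
D^5[M](t) = 1944*e^(3*t)/343 + 1920*e^(2*t)/343 + 150*e^(t)/343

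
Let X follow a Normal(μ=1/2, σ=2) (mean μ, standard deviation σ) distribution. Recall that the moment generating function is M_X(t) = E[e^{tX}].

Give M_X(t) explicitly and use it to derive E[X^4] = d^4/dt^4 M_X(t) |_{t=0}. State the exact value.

E[X^4] = M′′′′(0) = 865/16

M_X(t) = e^(2*t^2 + t/2)
M′(t) = 4*t*e^(t/2)*e^(2*t^2) + e^(t/2)*e^(2*t^2)/2
M′′(t) = 16*t^2*e^(t/2)*e^(2*t^2) + 4*t*e^(t/2)*e^(2*t^2) + 17*e^(t/2)*e^(2*t^2)/4
M′′′(t) = 64*t^3*e^(t/2)*e^(2*t^2) + 24*t^2*e^(t/2)*e^(2*t^2) + 51*t*e^(t/2)*e^(2*t^2) + 49*e^(t/2)*e^(2*t^2)/8
M′′′′(t) = 256*t^4*e^(t/2)*e^(2*t^2) + 128*t^3*e^(t/2)*e^(2*t^2) + 408*t^2*e^(t/2)*e^(2*t^2) + 98*t*e^(t/2)*e^(2*t^2) + 865*e^(t/2)*e^(2*t^2)/16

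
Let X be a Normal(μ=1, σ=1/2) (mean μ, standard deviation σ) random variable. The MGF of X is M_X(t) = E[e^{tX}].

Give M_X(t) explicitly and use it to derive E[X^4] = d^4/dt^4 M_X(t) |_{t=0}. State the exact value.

E[X^4] = M^(4)(0) = 43/16

M_X(t) = e^(t^2/8 + t)
M^(4)(t) = t^4*e^(t)*e^(t^2/8)/256 + t^3*e^(t)*e^(t^2/8)/16 + 15*t^2*e^(t)*e^(t^2/8)/32 + 7*t*e^(t)*e^(t^2/8)/4 + 43*e^(t)*e^(t^2/8)/16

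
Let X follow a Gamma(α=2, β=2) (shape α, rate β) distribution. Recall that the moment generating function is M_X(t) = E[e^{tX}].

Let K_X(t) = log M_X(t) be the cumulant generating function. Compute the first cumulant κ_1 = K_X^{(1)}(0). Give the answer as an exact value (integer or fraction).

M_X(t) = 4/(2 - t)^2
K_X(t) = log M_X(t) = -2*log(2 - t) + 2*log(2)
K′(t) = -2/(t - 2)

κ_1 = K′(0) = 1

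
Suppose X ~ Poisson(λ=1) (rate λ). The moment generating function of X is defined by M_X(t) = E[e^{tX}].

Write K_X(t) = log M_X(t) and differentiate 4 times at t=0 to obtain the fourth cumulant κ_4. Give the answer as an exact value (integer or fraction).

κ_4 = K′′′′(0) = 1

M_X(t) = e^(e^(t) - 1)
K_X(t) = log M_X(t) = e^(t) - 1
K′(t) = e^(t)
K′′(t) = e^(t)
K′′′(t) = e^(t)
K′′′′(t) = e^(t)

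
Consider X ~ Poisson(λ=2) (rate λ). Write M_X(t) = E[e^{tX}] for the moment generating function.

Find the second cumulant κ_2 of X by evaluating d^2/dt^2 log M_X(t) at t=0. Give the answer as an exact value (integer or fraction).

M_X(t) = e^(2*e^(t) - 2)
K_X(t) = log M_X(t) = 2*e^(t) - 2
K′(t) = 2*e^(t)
K′′(t) = 2*e^(t)

κ_2 = K′′(0) = 2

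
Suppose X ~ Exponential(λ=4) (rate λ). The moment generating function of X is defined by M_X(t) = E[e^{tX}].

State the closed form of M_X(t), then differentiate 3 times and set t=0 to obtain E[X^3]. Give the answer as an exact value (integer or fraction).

E[X^3] = d^3M/dt^3 |_{t=0} = 3/32

M_X(t) = 4/(4 - t)
dM/dt = 4/(t^2 - 8*t + 16)
d^2M/dt^2 = -8/(t^3 - 12*t^2 + 48*t - 64)
d^3M/dt^3 = 24/(t^4 - 16*t^3 + 96*t^2 - 256*t + 256)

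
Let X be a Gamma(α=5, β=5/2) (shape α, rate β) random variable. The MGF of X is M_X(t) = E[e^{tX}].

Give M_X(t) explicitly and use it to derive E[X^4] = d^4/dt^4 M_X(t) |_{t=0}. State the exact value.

M_X(t) = 3125/(32*(5/2 - t)^5)
M^(4)(t) = -84000000/(512*t^9 - 11520*t^8 + 115200*t^7 - 672000*t^6 + 2520000*t^5 - 6300000*t^4 + 10500000*t^3 - 11250000*t^2 + 7031250*t - 1953125)

E[X^4] = M^(4)(0) = 5376/125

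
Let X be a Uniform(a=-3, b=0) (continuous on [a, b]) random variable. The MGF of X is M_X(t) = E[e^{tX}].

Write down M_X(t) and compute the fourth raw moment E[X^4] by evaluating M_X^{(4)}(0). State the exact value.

E[X^4] = d^4M/dt^4 |_{t=0} = 81/5

M_X(t) = (1 - e^(-3*t))/(3*t)
dM/dt = (3*t - e^(3*t) + 1)*e^(-3*t)/(3*t^2)
d^2M/dt^2 = (-9*t^2 - 6*t + 2*e^(3*t) - 2)*e^(-3*t)/(3*t^3)
d^3M/dt^3 = (9*t^3 + 9*t^2 + 6*t - 2*e^(3*t) + 2)*e^(-3*t)/t^4
d^4M/dt^4 = (-27*t^4 - 36*t^3 - 36*t^2 - 24*t + 8*e^(3*t) - 8)*e^(-3*t)/t^5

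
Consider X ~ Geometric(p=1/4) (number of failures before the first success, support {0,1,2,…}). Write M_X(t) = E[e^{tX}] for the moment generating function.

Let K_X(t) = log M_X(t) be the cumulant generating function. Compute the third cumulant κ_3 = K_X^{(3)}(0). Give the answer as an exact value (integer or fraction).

M_X(t) = 1/(4*(1 - 3*e^(t)/4))
K_X(t) = log M_X(t) = -log(1 - 3*e^(t)/4) - 2*log(2)
K^(3)(t) = (-36*e^(2*t) - 48*e^(t))/(27*e^(3*t) - 108*e^(2*t) + 144*e^(t) - 64)

κ_3 = K^(3)(0) = 84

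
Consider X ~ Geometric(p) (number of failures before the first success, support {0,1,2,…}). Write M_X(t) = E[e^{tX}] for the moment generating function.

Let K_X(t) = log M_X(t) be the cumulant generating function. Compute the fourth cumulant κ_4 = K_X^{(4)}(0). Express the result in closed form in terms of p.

M_X(t) = p/(-(1 - p)*e^(t) + 1)
K_X(t) = log M_X(t) = log(p) - log(-(1 - p)*e^(t) + 1)

κ_4 = K^(4)(0) = (-p^3 + 7*p^2 - 12*p + 6)/p^4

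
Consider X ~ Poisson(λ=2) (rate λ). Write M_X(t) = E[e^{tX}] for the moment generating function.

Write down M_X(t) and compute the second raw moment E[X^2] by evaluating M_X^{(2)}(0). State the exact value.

E[X^2] = M′′(0) = 6

M_X(t) = e^(2*e^(t) - 2)
M′(t) = 2*e^(-2)*e^(t)*e^(2*e^(t))
M′′(t) = (4*e^(2*t)*e^(2*e^(t)) + 2*e^(t)*e^(2*e^(t)))*e^(-2)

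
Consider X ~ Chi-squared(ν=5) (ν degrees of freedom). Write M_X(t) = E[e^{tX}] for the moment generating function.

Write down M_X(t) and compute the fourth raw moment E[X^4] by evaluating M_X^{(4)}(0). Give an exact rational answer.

M_X(t) = (1 - 2*t)^(-5/2)
D^4[M](t) = 3465/(64*t^6*√(1 - 2*t) - 192*t^5*√(1 - 2*t) + 240*t^4*√(1 - 2*t) - 160*t^3*√(1 - 2*t) + 60*t^2*√(1 - 2*t) - 12*t*√(1 - 2*t) + √(1 - 2*t))

E[X^4] = D^4[M](0) = 3465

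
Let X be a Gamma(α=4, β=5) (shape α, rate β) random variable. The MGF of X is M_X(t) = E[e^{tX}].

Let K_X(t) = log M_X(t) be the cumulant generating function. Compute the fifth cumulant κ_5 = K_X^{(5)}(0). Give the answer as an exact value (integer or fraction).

M_X(t) = 625/(5 - t)^4
K_X(t) = log M_X(t) = -4*log(5 - t) + 4*log(5)
K′(t) = -4/(t - 5)
K′′(t) = 4/(t^2 - 10*t + 25)
K′′′(t) = -8/(t^3 - 15*t^2 + 75*t - 125)
K′′′′(t) = 24/(t^4 - 20*t^3 + 150*t^2 - 500*t + 625)
K′′′′′(t) = -96/(t^5 - 25*t^4 + 250*t^3 - 1250*t^2 + 3125*t - 3125)

κ_5 = K′′′′′(0) = 96/3125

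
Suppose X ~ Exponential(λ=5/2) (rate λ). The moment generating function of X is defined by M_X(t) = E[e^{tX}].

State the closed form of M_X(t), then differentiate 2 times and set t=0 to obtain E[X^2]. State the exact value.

M_X(t) = 5/(2*(5/2 - t))
D^2[M](t) = -40/(8*t^3 - 60*t^2 + 150*t - 125)

E[X^2] = D^2[M](0) = 8/25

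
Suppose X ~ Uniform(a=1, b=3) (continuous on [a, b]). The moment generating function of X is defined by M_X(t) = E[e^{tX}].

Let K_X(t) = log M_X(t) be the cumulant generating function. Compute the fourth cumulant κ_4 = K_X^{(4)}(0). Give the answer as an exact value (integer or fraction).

κ_4 = D^4[K](0) = -2/15

M_X(t) = (e^(3*t) - e^(t))/(2*t)
K_X(t) = log M_X(t) = -log(t) + log(e^(3*t) - e^(t)) - log(2)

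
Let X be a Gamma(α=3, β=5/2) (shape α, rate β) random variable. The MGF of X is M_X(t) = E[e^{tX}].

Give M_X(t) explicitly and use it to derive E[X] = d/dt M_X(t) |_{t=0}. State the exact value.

E[X] = D[M](0) = 6/5

M_X(t) = 125/(8*(5/2 - t)^3)
D[M](t) = 750/(16*t^4 - 160*t^3 + 600*t^2 - 1000*t + 625)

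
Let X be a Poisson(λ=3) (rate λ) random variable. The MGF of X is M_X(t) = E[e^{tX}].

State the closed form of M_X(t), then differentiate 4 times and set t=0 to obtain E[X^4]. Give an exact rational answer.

E[X^4] = d^4M/dt^4 |_{t=0} = 309

M_X(t) = e^(3*e^(t) - 3)
dM/dt = 3*e^(-3)*e^(t)*e^(3*e^(t))
d^2M/dt^2 = (9*e^(2*t)*e^(3*e^(t)) + 3*e^(t)*e^(3*e^(t)))*e^(-3)
d^3M/dt^3 = (27*e^(3*t)*e^(3*e^(t)) + 27*e^(2*t)*e^(3*e^(t)) + 3*e^(t)*e^(3*e^(t)))*e^(-3)
d^4M/dt^4 = (81*e^(4*t)*e^(3*e^(t)) + 162*e^(3*t)*e^(3*e^(t)) + 63*e^(2*t)*e^(3*e^(t)) + 3*e^(t)*e^(3*e^(t)))*e^(-3)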